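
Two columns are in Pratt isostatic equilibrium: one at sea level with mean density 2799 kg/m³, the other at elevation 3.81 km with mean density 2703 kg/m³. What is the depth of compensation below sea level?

ρ_ref D = ρ (D + h) → D (ρ_ref − ρ) = ρ h.
D = ρ h/(ρ_ref − ρ) = 2703 × 3.81 km/(2799 − 2703) = 107 km.

107 km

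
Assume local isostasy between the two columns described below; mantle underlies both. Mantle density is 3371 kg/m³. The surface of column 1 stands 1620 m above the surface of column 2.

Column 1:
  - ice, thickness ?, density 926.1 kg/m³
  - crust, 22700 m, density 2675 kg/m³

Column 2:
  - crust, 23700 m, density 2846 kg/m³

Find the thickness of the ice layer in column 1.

Take the compensation level at the base of the deeper column (depth z_c below the surface of column 1) and equate Σ ρ_i t_i down to z_c; mantle fills any gap and the z_c terms cancel.
Column 1: x×926.1 + 22700×2675 + (z_c − 22700 − x)×3371
Column 2: 1620×0 + 23700×2846 + (z_c − 1620 − 23700)×3371
The z_c×3371 term appears on both sides and cancels. Collect the known terms of each column as K = Σ(ρt)_known − 3371 × (depth of known layers): K_1 = 60722500 − 3371×22700 = −15799200; K_2 = 67450200 − 3371×(1620 + 23700) = −17903520.
Balance: K_1 − x×(3371 − 926.1) = K_2, so x = (K_1 − K_2)/(3371 − 926.1) = 2104320/2444.9 = 861 m.

861 m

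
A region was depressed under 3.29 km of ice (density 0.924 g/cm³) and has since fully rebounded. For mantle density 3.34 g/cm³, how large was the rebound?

0.91 km

Removing the load lets mantle flow back in; uplift u satisfies ρ_ice t = ρ_m u.
u = t ρ_ice/ρ_m = 3.29 km × 0.924/3.34 = 0.91 km.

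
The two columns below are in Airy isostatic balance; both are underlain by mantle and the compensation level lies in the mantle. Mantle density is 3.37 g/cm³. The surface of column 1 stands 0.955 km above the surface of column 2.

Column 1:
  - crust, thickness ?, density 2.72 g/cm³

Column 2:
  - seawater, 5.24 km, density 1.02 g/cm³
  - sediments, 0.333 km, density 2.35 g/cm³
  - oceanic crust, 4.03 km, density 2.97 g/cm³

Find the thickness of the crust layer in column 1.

Take the compensation level at the base of the deeper column (depth z_c below the surface of column 1) and equate Σ ρ_i t_i down to z_c; mantle fills any gap and the z_c terms cancel.
Column 1: x×2.72 + (z_c − 0 − x)×3.37
Column 2: 0.955×0 + 5.24×1.02 + 0.333×2.35 + 4.03×2.97 + (z_c − 0.955 − 9.603)×3.37
The z_c×3.37 term appears on both sides and cancels. Collect the known terms of each column as K = Σ(ρt)_known − 3.37 × (depth of known layers): K_1 = 0 − 3.37×0 = 0; K_2 = 18.09645 − 3.37×(0.955 + 9.603) = −17.48401.
Balance: K_1 − x×(3.37 − 2.72) = K_2, so x = (K_1 − K_2)/(3.37 − 2.72) = 17.484/0.65 = 26.9 km.

26.9 km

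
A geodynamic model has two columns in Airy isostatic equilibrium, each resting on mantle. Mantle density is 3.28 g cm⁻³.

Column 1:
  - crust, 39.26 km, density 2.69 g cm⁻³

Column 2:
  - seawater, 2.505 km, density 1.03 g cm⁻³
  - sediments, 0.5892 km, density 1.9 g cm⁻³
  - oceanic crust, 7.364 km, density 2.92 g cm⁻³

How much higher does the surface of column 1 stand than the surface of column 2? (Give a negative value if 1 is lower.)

4.29 km

For any compensation level in the mantle, the mantle terms cancel and isostasy reduces to e = (Σt_1 − Σt_2) − (Σ(ρt)_1 − Σ(ρt)_2) / ρ_m.
Σt_1 = 39.26 km; Σt_2 = 10.4582 km; Σ(ρt)_1 = 105.6094; Σ(ρt)_2 = 25.20251 (in km·g cm⁻³).
e = (39.26 − 10.4582) − (105.6094 − 25.20251) / 3.28 = 4.29 km.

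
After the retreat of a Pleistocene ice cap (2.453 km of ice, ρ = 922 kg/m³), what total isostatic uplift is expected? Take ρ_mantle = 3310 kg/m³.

0.683 km

Removing the load lets mantle flow back in; uplift u satisfies ρ_ice t = ρ_m u.
u = t ρ_ice/ρ_m = 2.453 km × 922/3310 = 0.683 km.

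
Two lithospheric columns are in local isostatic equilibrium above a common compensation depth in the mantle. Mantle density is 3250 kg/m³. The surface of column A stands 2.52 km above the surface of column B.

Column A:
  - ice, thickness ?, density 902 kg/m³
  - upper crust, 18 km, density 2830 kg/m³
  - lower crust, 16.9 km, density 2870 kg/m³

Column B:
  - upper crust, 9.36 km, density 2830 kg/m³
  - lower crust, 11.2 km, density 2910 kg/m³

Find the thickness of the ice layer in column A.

Take the compensation level at the base of the deeper column (depth z_c below the surface of column A) and equate Σ ρ_i t_i down to z_c; mantle fills any gap and the z_c terms cancel.
Column A: x×902 + 18×2830 + 16.9×2870 + (z_c − 34.9 − x)×3250
Column B: 2.52×0 + 9.36×2830 + 11.2×2910 + (z_c − 2.52 − 20.56)×3250
The z_c×3250 term appears on both sides and cancels. Collect the known terms of each column as K = Σ(ρt)_known − 3250 × (depth of known layers): K_A = 99443 − 3250×34.9 = −13982; K_B = 59080.8 − 3250×(2.52 + 20.56) = −15929.2.
Balance: K_A − x×(3250 − 902) = K_B, so x = (K_A − K_B)/(3250 − 902) = 1947.2/2348 = 0.829 km.

0.829 km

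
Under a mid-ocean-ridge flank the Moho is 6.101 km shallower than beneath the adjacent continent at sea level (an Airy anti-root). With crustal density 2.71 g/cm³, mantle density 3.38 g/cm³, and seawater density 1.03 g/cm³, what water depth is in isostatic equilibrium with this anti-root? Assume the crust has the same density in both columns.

2.43 km

Replacing a thickness d of crust by seawater at the top must be balanced by replacing crust with mantle at the base: d (ρ_c − ρ_w) = a (ρ_m − ρ_c).
d = a (ρ_m − ρ_c)/(ρ_c − ρ_w) = 6.101 km × 0.67/1.68 = 2.43 km.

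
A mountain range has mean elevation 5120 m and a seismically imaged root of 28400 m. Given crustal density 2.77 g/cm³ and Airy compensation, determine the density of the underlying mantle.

3.27 g/cm³

Airy balance: ρ_c h = (ρ_m − ρ_c) r → ρ_m = ρ_c (1 + h/r).
ρ_m = 2.77 × (1 + 5120 m/28400 m) = 3.27 g/cm³.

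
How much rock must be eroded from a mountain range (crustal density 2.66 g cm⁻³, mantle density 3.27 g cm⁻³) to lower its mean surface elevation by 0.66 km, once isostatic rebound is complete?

Net drop Δ = e − u = e − e ρ_c/ρ_m = e (ρ_m − ρ_c)/ρ_m.
e = Δ ρ_m/(ρ_m − ρ_c) = 0.66 km × 3.27/0.61 = 3.54 km.

3.54 km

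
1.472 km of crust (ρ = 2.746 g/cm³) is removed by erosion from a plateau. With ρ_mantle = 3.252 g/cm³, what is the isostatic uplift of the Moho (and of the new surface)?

Unloading: uplift u = e ρ_c/ρ_m = 1.472 km × 2.746/3.252 = 1.24 km.

1.24 km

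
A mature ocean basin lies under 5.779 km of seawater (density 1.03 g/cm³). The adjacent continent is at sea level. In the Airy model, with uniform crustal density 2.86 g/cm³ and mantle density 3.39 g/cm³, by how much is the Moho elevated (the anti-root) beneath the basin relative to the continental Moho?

For local isostatic compensation: replacing crust with seawater at the top is compensated by replacing crust with mantle at the base: d (ρ_c − ρ_w) = a (ρ_m − ρ_c).
a = d (ρ_c − ρ_w)/(ρ_m − ρ_c) = 5.779 km × 1.83/0.53 = 20 km.

20 km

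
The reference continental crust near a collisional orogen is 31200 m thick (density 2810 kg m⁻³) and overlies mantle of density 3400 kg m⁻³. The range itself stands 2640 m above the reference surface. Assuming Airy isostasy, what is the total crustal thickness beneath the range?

Root depth r = h ρ_c / (ρ_m − ρ_c) = 2640 m × 2810 / 590 = 12570 m.
Total thickness = T + h + r = 31200 m + 2640 m + 12570 m = 46400 m.

46400 m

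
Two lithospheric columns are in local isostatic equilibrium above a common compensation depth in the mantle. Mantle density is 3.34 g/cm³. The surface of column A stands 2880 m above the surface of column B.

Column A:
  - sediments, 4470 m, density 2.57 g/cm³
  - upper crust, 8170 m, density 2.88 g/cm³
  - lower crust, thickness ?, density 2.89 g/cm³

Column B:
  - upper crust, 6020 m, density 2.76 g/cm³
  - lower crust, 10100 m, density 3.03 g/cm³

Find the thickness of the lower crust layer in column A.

Take the compensation level at the base of the deeper column (depth z_c below the surface of column A) and equate Σ ρ_i t_i down to z_c; mantle fills any gap and the z_c terms cancel.
Column A: 4470×2.57 + 8170×2.88 + x×2.89 + (z_c − 12640 − x)×3.34
Column B: 2880×0 + 6020×2.76 + 10100×3.03 + (z_c − 2880 − 16120)×3.34
The z_c×3.34 term appears on both sides and cancels. Collect the known terms of each column as K = Σ(ρt)_known − 3.34 × (depth of known layers): K_A = 35017.5 − 3.34×12640 = −7200.1; K_B = 47218.2 − 3.34×(2880 + 16120) = −16241.8.
Balance: K_A − x×(3.34 − 2.89) = K_B, so x = (K_A − K_B)/(3.34 − 2.89) = 9041.7/0.45 = 20100 m.

20100 m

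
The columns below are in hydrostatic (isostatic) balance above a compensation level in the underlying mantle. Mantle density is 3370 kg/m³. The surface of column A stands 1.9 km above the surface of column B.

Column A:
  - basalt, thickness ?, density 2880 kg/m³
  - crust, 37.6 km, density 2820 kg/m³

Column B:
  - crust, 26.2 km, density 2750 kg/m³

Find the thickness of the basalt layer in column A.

4.01 km

Take the compensation level at the base of the deeper column (depth z_c below the surface of column A) and equate Σ ρ_i t_i down to z_c; mantle fills any gap and the z_c terms cancel.
Column A: x×2880 + 37.6×2820 + (z_c − 37.6 − x)×3370
Column B: 1.9×0 + 26.2×2750 + (z_c − 1.9 − 26.2)×3370
The z_c×3370 term appears on both sides and cancels. Collect the known terms of each column as K = Σ(ρt)_known − 3370 × (depth of known layers): K_A = 106032 − 3370×37.6 = −20680; K_B = 72050 − 3370×(1.9 + 26.2) = −22647.
Balance: K_A − x×(3370 − 2880) = K_B, so x = (K_A − K_B)/(3370 − 2880) = 1967/490 = 4.01 km.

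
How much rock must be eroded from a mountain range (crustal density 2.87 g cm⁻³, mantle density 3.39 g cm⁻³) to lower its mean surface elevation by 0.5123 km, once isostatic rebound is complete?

3.34 km

Net drop Δ = e − u = e − e ρ_c/ρ_m = e (ρ_m − ρ_c)/ρ_m.
e = Δ ρ_m/(ρ_m − ρ_c) = 0.5123 km × 3.39/0.52 = 3.34 km.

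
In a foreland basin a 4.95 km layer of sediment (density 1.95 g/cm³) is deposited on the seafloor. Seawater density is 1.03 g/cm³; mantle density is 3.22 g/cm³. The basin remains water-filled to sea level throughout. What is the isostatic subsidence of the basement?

2.08 km

Submarine loading: the sediment displaces seawater, and the subsidence is in turn flooded, so s (ρ_m − ρ_w) = t (ρ_sed − ρ_w).
s = 4.95 km × (1.95 − 1.03) / (3.22 − 1.03) = 2.08 km.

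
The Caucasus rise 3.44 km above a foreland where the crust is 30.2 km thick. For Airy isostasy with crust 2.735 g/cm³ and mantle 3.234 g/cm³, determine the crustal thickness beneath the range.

52.5 km

Root depth r = h ρ_c / (ρ_m − ρ_c) = 3.44 km × 2.735 / 0.499 = 18.85 km.
Total thickness = T + h + r = 30.2 km + 3.44 km + 18.85 km = 52.5 km.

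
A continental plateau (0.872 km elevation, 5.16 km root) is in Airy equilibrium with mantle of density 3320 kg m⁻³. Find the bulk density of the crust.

ρ_c h = (ρ_m − ρ_c) r → ρ_c (h + r) = ρ_m r → ρ_c = ρ_m r / (h + r).
ρ_c = 3320 × 5.16 km / (0.872 km + 5.16 km) = 2840 kg m⁻³.

2840 kg m⁻³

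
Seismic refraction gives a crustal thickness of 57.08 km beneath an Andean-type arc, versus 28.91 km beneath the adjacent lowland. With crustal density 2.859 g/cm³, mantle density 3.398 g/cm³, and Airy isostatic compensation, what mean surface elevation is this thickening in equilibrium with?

Excess crust Δ = 57.08 km − 28.91 km = 28.17 km, split between elevation h and root r with h + r = Δ.
Airy balance ρ_c h = (ρ_m − ρ_c) r gives r = h ρ_c/(ρ_m − ρ_c), so h (1 + ρ_c/(ρ_m − ρ_c)) = Δ, i.e. h = Δ (ρ_m − ρ_c)/ρ_m.
h = 28.17 km × 0.539/3.398 = 4.47 km.

4.47 km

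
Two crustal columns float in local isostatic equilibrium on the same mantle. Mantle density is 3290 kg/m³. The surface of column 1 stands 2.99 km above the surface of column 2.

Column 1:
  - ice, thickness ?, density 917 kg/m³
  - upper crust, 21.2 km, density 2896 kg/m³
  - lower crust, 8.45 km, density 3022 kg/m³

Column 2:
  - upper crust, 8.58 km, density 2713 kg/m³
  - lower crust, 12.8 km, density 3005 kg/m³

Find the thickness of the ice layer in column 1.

Take the compensation level at the base of the deeper column (depth z_c below the surface of column 1) and equate Σ ρ_i t_i down to z_c; mantle fills any gap and the z_c terms cancel.
Column 1: x×917 + 21.2×2896 + 8.45×3022 + (z_c − 29.65 − x)×3290
Column 2: 2.99×0 + 8.58×2713 + 12.8×3005 + (z_c − 2.99 − 21.38)×3290
The z_c×3290 term appears on both sides and cancels. Collect the known terms of each column as K = Σ(ρt)_known − 3290 × (depth of known layers): K_1 = 86931.1 − 3290×29.65 = −10617.4; K_2 = 61741.54 − 3290×(2.99 + 21.38) = −18435.76.
Balance: K_1 − x×(3290 − 917) = K_2, so x = (K_1 − K_2)/(3290 − 917) = 7818.36/2373 = 3.29 km.

3.29 km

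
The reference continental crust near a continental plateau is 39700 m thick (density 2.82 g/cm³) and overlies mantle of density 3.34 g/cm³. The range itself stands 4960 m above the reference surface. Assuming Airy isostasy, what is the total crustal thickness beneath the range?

71600 m

Root depth r = h ρ_c / (ρ_m − ρ_c) = 4960 m × 2.82 / 0.52 = 26900 m.
Total thickness = T + h + r = 39700 m + 4960 m + 26900 m = 71600 m.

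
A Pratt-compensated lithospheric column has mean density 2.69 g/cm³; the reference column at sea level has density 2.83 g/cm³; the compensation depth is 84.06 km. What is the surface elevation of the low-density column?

ρ_ref D = ρ (D + h) → h = D (ρ_ref − ρ)/ρ.
h = 84.06 km × (2.83 − 2.69)/2.69 = 4.37 km.

4.37 km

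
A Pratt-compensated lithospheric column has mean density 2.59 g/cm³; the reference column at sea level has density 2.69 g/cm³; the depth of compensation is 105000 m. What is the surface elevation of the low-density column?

4050 m

ρ_ref D = ρ (D + h) → h = D (ρ_ref − ρ)/ρ.
h = 105000 m × (2.69 − 2.59)/2.59 = 4050 m.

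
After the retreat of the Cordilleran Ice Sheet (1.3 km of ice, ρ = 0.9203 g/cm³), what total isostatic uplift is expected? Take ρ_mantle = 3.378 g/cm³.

0.354 km

Removing the load lets mantle flow back in; uplift u satisfies ρ_ice t = ρ_m u.
u = t ρ_ice/ρ_m = 1.3 km × 0.9203/3.378 = 0.354 km.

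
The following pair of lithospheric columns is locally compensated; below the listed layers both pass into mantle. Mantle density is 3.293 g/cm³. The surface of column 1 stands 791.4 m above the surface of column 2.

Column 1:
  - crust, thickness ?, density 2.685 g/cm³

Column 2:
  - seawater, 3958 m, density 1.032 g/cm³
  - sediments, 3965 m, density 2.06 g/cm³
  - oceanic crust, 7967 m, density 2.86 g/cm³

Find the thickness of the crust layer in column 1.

32700 m

Take the compensation level at the base of the deeper column (depth z_c below the surface of column 1) and equate Σ ρ_i t_i down to z_c; mantle fills any gap and the z_c terms cancel.
Column 1: x×2.685 + (z_c − 0 − x)×3.293
Column 2: 791.4×0 + 3958×1.032 + 3965×2.06 + 7967×2.86 + (z_c − 791.4 − 15890)×3.293
The z_c×3.293 term appears on both sides and cancels. Collect the known terms of each column as K = Σ(ρt)_known − 3.293 × (depth of known layers): K_1 = 0 − 3.293×0 = 0; K_2 = 35038.176 − 3.293×(791.4 + 15890) = −19893.6742.
Balance: K_1 − x×(3.293 − 2.685) = K_2, so x = (K_1 − K_2)/(3.293 − 2.685) = 19893.7/0.608 = 32700 m.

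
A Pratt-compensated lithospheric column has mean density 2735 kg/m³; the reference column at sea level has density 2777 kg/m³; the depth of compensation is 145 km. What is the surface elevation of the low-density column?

ρ_ref D = ρ (D + h) → h = D (ρ_ref − ρ)/ρ.
h = 145 km × (2777 − 2735)/2735 = 2.23 km.

2.23 km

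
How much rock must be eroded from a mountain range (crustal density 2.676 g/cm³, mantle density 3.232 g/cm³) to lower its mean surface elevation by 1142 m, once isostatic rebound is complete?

Net drop Δ = e − u = e − e ρ_c/ρ_m = e (ρ_m − ρ_c)/ρ_m.
e = Δ ρ_m/(ρ_m − ρ_c) = 1142 m × 3.232/0.556 = 6640 m.

6640 m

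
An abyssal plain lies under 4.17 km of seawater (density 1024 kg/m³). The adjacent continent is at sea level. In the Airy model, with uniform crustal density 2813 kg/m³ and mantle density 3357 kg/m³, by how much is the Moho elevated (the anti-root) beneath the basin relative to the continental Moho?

13.7 km

By Archimedes' principle applied to the lithosphere: replacing crust with seawater at the top is compensated by replacing crust with mantle at the base: d (ρ_c − ρ_w) = a (ρ_m − ρ_c).
a = d (ρ_c − ρ_w)/(ρ_m − ρ_c) = 4.17 km × 1789/544 = 13.7 km.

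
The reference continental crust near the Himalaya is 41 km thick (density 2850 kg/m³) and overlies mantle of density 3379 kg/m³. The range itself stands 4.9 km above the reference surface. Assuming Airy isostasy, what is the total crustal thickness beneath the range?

Root depth r = h ρ_c / (ρ_m − ρ_c) = 4.9 km × 2850 / 529 = 26.4 km.
Total thickness = T + h + r = 41 km + 4.9 km + 26.4 km = 72.3 km.

72.3 km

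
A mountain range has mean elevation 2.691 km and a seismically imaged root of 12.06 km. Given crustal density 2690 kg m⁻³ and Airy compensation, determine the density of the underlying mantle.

3290 kg m⁻³

Airy balance: ρ_c h = (ρ_m − ρ_c) r → ρ_m = ρ_c (1 + h/r).
ρ_m = 2690 × (1 + 2.691 km/12.06 km) = 3290 kg m⁻³.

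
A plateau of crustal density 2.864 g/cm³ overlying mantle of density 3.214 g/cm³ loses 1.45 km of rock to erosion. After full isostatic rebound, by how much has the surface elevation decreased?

Rebound u = e ρ_c/ρ_m = 1.45 km × 2.864/3.214 = 1.292 km.
Net surface drop = e − u = 1.45 km − 1.292 km = e (ρ_m − ρ_c)/ρ_m = 0.158 km.

0.158 km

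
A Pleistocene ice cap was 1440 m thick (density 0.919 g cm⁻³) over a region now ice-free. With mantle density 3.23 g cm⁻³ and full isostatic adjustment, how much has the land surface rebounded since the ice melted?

410 m

Removing the load lets mantle flow back in; uplift u satisfies ρ_ice t = ρ_m u.
u = t ρ_ice/ρ_m = 1440 m × 0.919/3.23 = 410 m.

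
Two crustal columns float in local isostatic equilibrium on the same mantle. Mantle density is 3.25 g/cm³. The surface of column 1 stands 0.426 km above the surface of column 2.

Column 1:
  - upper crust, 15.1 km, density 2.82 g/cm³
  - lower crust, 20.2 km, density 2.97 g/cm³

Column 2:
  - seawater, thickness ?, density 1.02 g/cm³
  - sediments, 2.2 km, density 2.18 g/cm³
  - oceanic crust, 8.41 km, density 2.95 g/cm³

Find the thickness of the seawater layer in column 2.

2.64 km

Take the compensation level at the base of the deeper column (depth z_c below the surface of column 1) and equate Σ ρ_i t_i down to z_c; mantle fills any gap and the z_c terms cancel.
Column 1: 15.1×2.82 + 20.2×2.97 + (z_c − 35.3)×3.25
Column 2: 0.426×0 + x×1.02 + 2.2×2.18 + 8.41×2.95 + (z_c − 0.426 − 10.61 − x)×3.25
The z_c×3.25 term appears on both sides and cancels. Collect the known terms of each column as K = Σ(ρt)_known − 3.25 × (depth of known layers): K_1 = 102.576 − 3.25×35.3 = −12.149; K_2 = 29.6055 − 3.25×(0.426 + 10.61) = −6.2615.
Balance: K_1 = K_2 − x×(3.25 − 1.02), so x = (K_2 − K_1)/(3.25 − 1.02) = 5.8875/2.23 = 2.64 km.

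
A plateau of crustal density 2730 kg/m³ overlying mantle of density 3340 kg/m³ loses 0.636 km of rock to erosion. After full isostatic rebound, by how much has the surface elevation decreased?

0.116 km

Rebound u = e ρ_c/ρ_m = 0.636 km × 2730/3340 = 0.5198 km.
Net surface drop = e − u = 0.636 km − 0.5198 km = e (ρ_m − ρ_c)/ρ_m = 0.116 km.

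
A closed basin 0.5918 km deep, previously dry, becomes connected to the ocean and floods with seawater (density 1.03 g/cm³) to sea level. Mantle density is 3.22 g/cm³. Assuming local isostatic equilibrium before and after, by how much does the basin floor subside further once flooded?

0.278 km

After flooding the water column is d + s deep. Its weight must equal the weight of mantle displaced by the extra subsidence s: (d + s) ρ_w = s ρ_m.
s = d ρ_w / (ρ_m − ρ_w) = 0.5918 km × 1.03/(3.22 − 1.03) = 0.278 km.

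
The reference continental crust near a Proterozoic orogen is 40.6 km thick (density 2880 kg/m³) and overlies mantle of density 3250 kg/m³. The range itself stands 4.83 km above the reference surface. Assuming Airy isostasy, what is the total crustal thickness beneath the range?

Root depth r = h ρ_c / (ρ_m − ρ_c) = 4.83 km × 2880 / 370 = 37.6 km.
Total thickness = T + h + r = 40.6 km + 4.83 km + 37.6 km = 83 km.

83 km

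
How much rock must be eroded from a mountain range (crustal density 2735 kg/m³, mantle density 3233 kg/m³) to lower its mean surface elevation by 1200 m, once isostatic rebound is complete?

Net drop Δ = e − u = e − e ρ_c/ρ_m = e (ρ_m − ρ_c)/ρ_m.
e = Δ ρ_m/(ρ_m − ρ_c) = 1200 m × 3233/498 = 7790 m.

7790 m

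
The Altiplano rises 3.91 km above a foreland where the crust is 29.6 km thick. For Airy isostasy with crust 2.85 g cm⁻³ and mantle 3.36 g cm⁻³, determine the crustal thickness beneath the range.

Root depth r = h ρ_c / (ρ_m − ρ_c) = 3.91 km × 2.85 / 0.51 = 21.85 km.
Total thickness = T + h + r = 29.6 km + 3.91 km + 21.85 km = 55.4 km.

55.4 km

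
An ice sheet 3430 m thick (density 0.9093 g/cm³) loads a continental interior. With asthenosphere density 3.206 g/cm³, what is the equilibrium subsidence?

973 m

Balancing pressure at the compensation depth: the ice load ρ_ice t is balanced by mantle displaced below, ρ_m s.
s = t ρ_ice / ρ_m = 3430 m × 0.9093/3.206 = 973 m.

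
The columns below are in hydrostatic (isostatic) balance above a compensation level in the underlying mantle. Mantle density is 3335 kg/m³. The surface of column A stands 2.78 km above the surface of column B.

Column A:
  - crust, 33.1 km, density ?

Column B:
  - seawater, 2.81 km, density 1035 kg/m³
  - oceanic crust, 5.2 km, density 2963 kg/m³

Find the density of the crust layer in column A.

Take the compensation level at the base of the deeper column (depth z_c below the surface of column A) and equate Σ ρ_i t_i down to z_c; mantle fills any gap and the z_c terms cancel.
Column A: 33.1×ρ + (z_c − 33.1)×3335
Column B: 2.78×0 + 2.81×1035 + 5.2×2963 + (z_c − 2.78 − 8.01)×3335
The z_c×3335 term appears on both sides and cancels. Collect the known terms of each column as K = Σ(ρt)_known − 3335 × (depth of known layers): K_A = 0 − 3335×33.1 = −110388.5; K_B = 18315.95 − 3335×(2.78 + 8.01) = −17668.7.
Balance: K_A + 33.1×ρ = K_B, so ρ = (K_B − K_A)/33.1 = 92719.8/33.1 = 2800 kg/m³.

2800 kg/m³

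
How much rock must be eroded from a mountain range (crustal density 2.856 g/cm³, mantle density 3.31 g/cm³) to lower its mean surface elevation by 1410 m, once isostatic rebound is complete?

10300 m

Net drop Δ = e − u = e − e ρ_c/ρ_m = e (ρ_m − ρ_c)/ρ_m.
e = Δ ρ_m/(ρ_m − ρ_c) = 1410 m × 3.31/0.454 = 10300 m.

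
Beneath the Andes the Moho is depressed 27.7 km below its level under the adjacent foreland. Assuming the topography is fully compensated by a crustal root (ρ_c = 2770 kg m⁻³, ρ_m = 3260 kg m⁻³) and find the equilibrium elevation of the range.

4.9 km

In Airy isostatic equilibrium: ρ_c h = (ρ_m − ρ_c) r.
h = r (ρ_m − ρ_c) / ρ_c = 27.7 km × (3260 − 2770) / 2770 = 4.9 km.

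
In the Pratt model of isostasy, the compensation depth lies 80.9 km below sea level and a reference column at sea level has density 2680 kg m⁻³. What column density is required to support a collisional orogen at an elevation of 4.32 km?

Pratt balance: ρ_ref D = ρ (D + h).
ρ = ρ_ref D/(D + h) = 2680 × 80.9 km/(80.9 km + 4.32 km) = 2540 kg m⁻³.

2540 kg m⁻³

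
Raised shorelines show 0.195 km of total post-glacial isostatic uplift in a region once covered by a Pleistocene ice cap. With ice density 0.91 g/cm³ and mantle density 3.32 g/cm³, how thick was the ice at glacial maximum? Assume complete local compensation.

u = t ρ_ice/ρ_m → t = u ρ_m/ρ_ice = 0.195 km × 3.32/0.91 = 0.711 km.

0.711 km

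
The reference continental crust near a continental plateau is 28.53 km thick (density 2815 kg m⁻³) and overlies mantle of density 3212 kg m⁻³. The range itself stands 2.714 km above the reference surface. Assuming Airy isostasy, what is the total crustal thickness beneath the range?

50.5 km

Root depth r = h ρ_c / (ρ_m − ρ_c) = 2.714 km × 2815 / 397 = 19.24 km.
Total thickness = T + h + r = 28.53 km + 2.714 km + 19.24 km = 50.5 km.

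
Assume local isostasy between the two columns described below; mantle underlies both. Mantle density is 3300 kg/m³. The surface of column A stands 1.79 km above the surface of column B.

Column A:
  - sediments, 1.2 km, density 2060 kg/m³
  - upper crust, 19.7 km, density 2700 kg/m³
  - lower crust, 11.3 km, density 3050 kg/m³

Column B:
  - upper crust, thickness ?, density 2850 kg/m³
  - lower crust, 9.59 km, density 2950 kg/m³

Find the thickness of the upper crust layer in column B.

15.3 km

Take the compensation level at the base of the deeper column (depth z_c below the surface of column A) and equate Σ ρ_i t_i down to z_c; mantle fills any gap and the z_c terms cancel.
Column A: 1.2×2060 + 19.7×2700 + 11.3×3050 + (z_c − 32.2)×3300
Column B: 1.79×0 + x×2850 + 9.59×2950 + (z_c − 1.79 − 9.59 − x)×3300
The z_c×3300 term appears on both sides and cancels. Collect the known terms of each column as K = Σ(ρt)_known − 3300 × (depth of known layers): K_A = 90127 − 3300×32.2 = −16133; K_B = 28290.5 − 3300×(1.79 + 9.59) = −9263.5.
Balance: K_A = K_B − x×(3300 − 2850), so x = (K_B − K_A)/(3300 − 2850) = 6869.5/450 = 15.3 km.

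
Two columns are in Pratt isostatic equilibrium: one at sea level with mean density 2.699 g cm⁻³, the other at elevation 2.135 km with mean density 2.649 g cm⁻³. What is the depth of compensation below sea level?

113 km

ρ_ref D = ρ (D + h) → D (ρ_ref − ρ) = ρ h.
D = ρ h/(ρ_ref − ρ) = 2.649 × 2.135 km/(2.699 − 2.649) = 113 km.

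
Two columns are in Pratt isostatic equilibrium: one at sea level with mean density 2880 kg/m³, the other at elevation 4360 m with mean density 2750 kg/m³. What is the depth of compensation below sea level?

ρ_ref D = ρ (D + h) → D (ρ_ref − ρ) = ρ h.
D = ρ h/(ρ_ref − ρ) = 2750 × 4360 m/(2880 − 2750) = 92200 m.

92200 m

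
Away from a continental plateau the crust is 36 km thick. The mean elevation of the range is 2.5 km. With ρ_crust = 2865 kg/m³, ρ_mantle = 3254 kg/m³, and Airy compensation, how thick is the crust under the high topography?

Root depth r = h ρ_c / (ρ_m − ρ_c) = 2.5 km × 2865 / 389 = 18.41 km.
Total thickness = T + h + r = 36 km + 2.5 km + 18.41 km = 56.9 km.

56.9 km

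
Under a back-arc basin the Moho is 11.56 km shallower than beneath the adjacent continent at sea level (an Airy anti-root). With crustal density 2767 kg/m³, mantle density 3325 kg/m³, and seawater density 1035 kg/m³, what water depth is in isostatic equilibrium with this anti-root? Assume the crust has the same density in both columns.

Replacing a thickness d of crust by seawater at the top must be balanced by replacing crust with mantle at the base: d (ρ_c − ρ_w) = a (ρ_m − ρ_c).
d = a (ρ_m − ρ_c)/(ρ_c − ρ_w) = 11.56 km × 558/1732 = 3.72 km.

3.72 km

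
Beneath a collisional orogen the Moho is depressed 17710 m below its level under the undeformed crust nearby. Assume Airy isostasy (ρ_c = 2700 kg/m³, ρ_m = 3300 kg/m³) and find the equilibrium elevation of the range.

3940 m

By Archimedes' principle applied to the lithosphere: ρ_c h = (ρ_m − ρ_c) r.
h = r (ρ_m − ρ_c) / ρ_c = 17710 m × (3300 − 2700) / 2700 = 3940 m.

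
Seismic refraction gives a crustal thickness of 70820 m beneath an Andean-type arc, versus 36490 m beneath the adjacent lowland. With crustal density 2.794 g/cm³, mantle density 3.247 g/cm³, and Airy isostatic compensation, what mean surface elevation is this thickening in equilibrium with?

4790 m

Excess crust Δ = 70820 m − 36490 m = 34330 m, split between elevation h and root r with h + r = Δ.
Airy balance ρ_c h = (ρ_m − ρ_c) r gives r = h ρ_c/(ρ_m − ρ_c), so h (1 + ρ_c/(ρ_m − ρ_c)) = Δ, i.e. h = Δ (ρ_m − ρ_c)/ρ_m.
h = 34330 m × 0.453/3.247 = 4790 m.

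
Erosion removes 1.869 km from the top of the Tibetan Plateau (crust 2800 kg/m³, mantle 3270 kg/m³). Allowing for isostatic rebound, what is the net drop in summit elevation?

0.269 km

Rebound u = e ρ_c/ρ_m = 1.869 km × 2800/3270 = 1.6 km.
Net surface drop = e − u = 1.869 km − 1.6 km = e (ρ_m − ρ_c)/ρ_m = 0.269 km.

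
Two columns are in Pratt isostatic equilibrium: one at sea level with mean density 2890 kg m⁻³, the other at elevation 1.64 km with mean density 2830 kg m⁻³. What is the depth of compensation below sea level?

ρ_ref D = ρ (D + h) → D (ρ_ref − ρ) = ρ h.
D = ρ h/(ρ_ref − ρ) = 2830 × 1.64 km/(2890 − 2830) = 77.4 km.

77.4 km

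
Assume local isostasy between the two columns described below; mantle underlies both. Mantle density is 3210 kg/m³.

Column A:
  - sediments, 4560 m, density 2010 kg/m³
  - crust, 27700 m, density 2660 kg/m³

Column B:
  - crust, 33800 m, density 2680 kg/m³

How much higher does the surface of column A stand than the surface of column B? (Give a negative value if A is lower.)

870 m

For any compensation level in the mantle, the mantle terms cancel and isostasy reduces to e = (Σt_A − Σt_B) − (Σ(ρt)_A − Σ(ρt)_B) / ρ_m.
Σt_A = 32260 m; Σt_B = 33800 m; Σ(ρt)_A = 82847600; Σ(ρt)_B = 90584000 (in m·kg/m³).
e = (32260 − 33800) − (82847600 − 90584000) / 3210 = 870 m.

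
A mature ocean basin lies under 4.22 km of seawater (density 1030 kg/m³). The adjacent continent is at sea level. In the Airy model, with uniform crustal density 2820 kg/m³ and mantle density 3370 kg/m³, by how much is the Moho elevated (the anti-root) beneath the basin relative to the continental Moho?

13.7 km

Isostatic balance requires: replacing crust with seawater at the top is compensated by replacing crust with mantle at the base: d (ρ_c − ρ_w) = a (ρ_m − ρ_c).
a = d (ρ_c − ρ_w)/(ρ_m − ρ_c) = 4.22 km × 1790/550 = 13.7 km.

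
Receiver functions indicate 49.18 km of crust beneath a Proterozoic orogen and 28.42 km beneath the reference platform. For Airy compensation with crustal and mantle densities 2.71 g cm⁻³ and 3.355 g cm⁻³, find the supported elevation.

Excess crust Δ = 49.18 km − 28.42 km = 20.76 km, split between elevation h and root r with h + r = Δ.
Airy balance ρ_c h = (ρ_m − ρ_c) r gives r = h ρ_c/(ρ_m − ρ_c), so h (1 + ρ_c/(ρ_m − ρ_c)) = Δ, i.e. h = Δ (ρ_m − ρ_c)/ρ_m.
h = 20.76 km × 0.645/3.355 = 3.99 km.

3.99 km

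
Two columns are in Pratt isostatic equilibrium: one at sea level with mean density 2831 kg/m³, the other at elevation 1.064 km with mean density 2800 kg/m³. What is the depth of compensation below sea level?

ρ_ref D = ρ (D + h) → D (ρ_ref − ρ) = ρ h.
D = ρ h/(ρ_ref − ρ) = 2800 × 1.064 km/(2831 − 2800) = 96.1 km.

96.1 km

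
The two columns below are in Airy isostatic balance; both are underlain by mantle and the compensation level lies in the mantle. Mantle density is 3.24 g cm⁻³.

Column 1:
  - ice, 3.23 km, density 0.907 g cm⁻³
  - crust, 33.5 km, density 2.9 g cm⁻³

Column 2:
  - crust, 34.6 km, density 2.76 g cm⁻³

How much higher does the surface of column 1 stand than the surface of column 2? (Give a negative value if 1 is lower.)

0.715 km

For any compensation level in the mantle, the mantle terms cancel and isostasy reduces to e = (Σt_1 − Σt_2) − (Σ(ρt)_1 − Σ(ρt)_2) / ρ_m.
Σt_1 = 36.73 km; Σt_2 = 34.6 km; Σ(ρt)_1 = 100.07961; Σ(ρt)_2 = 95.496 (in km·g cm⁻³).
e = (36.73 − 34.6) − (100.07961 − 95.496) / 3.24 = 0.715 km.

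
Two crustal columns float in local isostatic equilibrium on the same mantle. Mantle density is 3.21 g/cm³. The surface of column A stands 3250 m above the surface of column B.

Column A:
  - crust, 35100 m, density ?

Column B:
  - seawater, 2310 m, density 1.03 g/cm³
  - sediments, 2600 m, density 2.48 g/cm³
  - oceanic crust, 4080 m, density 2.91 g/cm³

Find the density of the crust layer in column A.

2.68 g/cm³

Take the compensation level at the base of the deeper column (depth z_c below the surface of column A) and equate Σ ρ_i t_i down to z_c; mantle fills any gap and the z_c terms cancel.
Column A: 35100×ρ + (z_c − 35100)×3.21
Column B: 3250×0 + 2310×1.03 + 2600×2.48 + 4080×2.91 + (z_c − 3250 − 8990)×3.21
The z_c×3.21 term appears on both sides and cancels. Collect the known terms of each column as K = Σ(ρt)_known − 3.21 × (depth of known layers): K_A = 0 − 3.21×35100 = −112671; K_B = 20700.1 − 3.21×(3250 + 8990) = −18590.3.
Balance: K_A + 35100×ρ = K_B, so ρ = (K_B − K_A)/35100 = 94080.7/35100 = 2.68 g/cm³.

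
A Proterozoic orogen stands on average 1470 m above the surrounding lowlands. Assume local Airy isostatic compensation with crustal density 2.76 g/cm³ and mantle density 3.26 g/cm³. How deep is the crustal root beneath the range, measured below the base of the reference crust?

In Airy isostatic equilibrium: the weight of the topography is balanced by the buoyancy of the root, ρ_c h = (ρ_m − ρ_c) r.
r = h · ρ_c / (ρ_m − ρ_c) = 1470 m × 2.76 / (3.26 − 2.76) = 8110 m.

8110 m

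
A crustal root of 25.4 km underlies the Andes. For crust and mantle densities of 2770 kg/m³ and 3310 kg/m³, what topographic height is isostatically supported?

4.95 km

Isostatic balance requires: ρ_c h = (ρ_m − ρ_c) r.
h = r (ρ_m − ρ_c) / ρ_c = 25.4 km × (3310 − 2770) / 2770 = 4.95 km.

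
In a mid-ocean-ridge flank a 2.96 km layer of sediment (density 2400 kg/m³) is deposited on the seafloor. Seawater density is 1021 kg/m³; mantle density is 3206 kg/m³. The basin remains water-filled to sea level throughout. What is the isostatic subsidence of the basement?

Submarine loading: the sediment displaces seawater, and the subsidence is in turn flooded, so s (ρ_m − ρ_w) = t (ρ_sed − ρ_w).
s = 2.96 km × (2400 − 1021) / (3206 − 1021) = 1.87 km.

1.87 km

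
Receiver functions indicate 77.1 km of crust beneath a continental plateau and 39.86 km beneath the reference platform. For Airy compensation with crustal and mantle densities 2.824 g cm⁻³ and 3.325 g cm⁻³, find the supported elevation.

Excess crust Δ = 77.1 km − 39.86 km = 37.24 km, split between elevation h and root r with h + r = Δ.
Airy balance ρ_c h = (ρ_m − ρ_c) r gives r = h ρ_c/(ρ_m − ρ_c), so h (1 + ρ_c/(ρ_m − ρ_c)) = Δ, i.e. h = Δ (ρ_m − ρ_c)/ρ_m.
h = 37.24 km × 0.501/3.325 = 5.61 km.

5.61 km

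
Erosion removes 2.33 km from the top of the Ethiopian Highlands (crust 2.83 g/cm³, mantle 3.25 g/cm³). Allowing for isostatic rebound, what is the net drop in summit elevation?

0.301 km

Rebound u = e ρ_c/ρ_m = 2.33 km × 2.83/3.25 = 2.029 km.
Net surface drop = e − u = 2.33 km − 2.029 km = e (ρ_m − ρ_c)/ρ_m = 0.301 km.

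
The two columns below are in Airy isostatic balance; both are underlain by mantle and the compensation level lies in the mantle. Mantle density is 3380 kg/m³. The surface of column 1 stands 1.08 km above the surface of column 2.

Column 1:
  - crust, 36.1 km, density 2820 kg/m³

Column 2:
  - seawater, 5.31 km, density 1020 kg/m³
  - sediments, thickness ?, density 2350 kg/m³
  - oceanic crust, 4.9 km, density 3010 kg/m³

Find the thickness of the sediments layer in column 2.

2.16 km

Take the compensation level at the base of the deeper column (depth z_c below the surface of column 1) and equate Σ ρ_i t_i down to z_c; mantle fills any gap and the z_c terms cancel.
Column 1: 36.1×2820 + (z_c − 36.1)×3380
Column 2: 1.08×0 + 5.31×1020 + x×2350 + 4.9×3010 + (z_c − 1.08 − 10.21 − x)×3380
The z_c×3380 term appears on both sides and cancels. Collect the known terms of each column as K = Σ(ρt)_known − 3380 × (depth of known layers): K_1 = 101802 − 3380×36.1 = −20216; K_2 = 20165.2 − 3380×(1.08 + 10.21) = −17995.
Balance: K_1 = K_2 − x×(3380 − 2350), so x = (K_2 − K_1)/(3380 − 2350) = 2221/1030 = 2.16 km.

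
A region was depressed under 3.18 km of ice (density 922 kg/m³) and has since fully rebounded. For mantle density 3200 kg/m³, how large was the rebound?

0.916 km

Removing the load lets mantle flow back in; uplift u satisfies ρ_ice t = ρ_m u.
u = t ρ_ice/ρ_m = 3.18 km × 922/3200 = 0.916 km.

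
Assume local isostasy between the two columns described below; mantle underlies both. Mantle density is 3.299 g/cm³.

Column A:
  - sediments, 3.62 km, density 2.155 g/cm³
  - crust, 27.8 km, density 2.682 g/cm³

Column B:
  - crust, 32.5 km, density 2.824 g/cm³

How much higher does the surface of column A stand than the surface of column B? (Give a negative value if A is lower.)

For any compensation level in the mantle, the mantle terms cancel and isostasy reduces to e = (Σt_A − Σt_B) − (Σ(ρt)_A − Σ(ρt)_B) / ρ_m.
Σt_A = 31.42 km; Σt_B = 32.5 km; Σ(ρt)_A = 82.3607; Σ(ρt)_B = 91.78 (in km·g/cm³).
e = (31.42 − 32.5) − (82.3607 − 91.78) / 3.299 = 1.78 km.

1.78 km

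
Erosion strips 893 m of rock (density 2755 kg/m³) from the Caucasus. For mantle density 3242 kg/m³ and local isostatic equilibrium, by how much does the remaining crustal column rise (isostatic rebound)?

759 m

Unloading: uplift u = e ρ_c/ρ_m = 893 m × 2755/3242 = 759 m.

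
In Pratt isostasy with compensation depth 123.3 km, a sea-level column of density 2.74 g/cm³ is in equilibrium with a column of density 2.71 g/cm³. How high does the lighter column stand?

1.36 km

ρ_ref D = ρ (D + h) → h = D (ρ_ref − ρ)/ρ.
h = 123.3 km × (2.74 − 2.71)/2.71 = 1.36 km.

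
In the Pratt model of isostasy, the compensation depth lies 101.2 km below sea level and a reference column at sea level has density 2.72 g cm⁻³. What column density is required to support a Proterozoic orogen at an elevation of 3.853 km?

2.62 g cm⁻³

Pratt balance: ρ_ref D = ρ (D + h).
ρ = ρ_ref D/(D + h) = 2.72 × 101.2 km/(101.2 km + 3.853 km) = 2.62 g cm⁻³.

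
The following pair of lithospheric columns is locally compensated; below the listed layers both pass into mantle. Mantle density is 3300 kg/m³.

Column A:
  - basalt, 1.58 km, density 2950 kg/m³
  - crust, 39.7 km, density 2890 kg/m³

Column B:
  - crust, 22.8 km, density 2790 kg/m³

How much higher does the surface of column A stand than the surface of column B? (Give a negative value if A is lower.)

1.58 km

For any compensation level in the mantle, the mantle terms cancel and isostasy reduces to e = (Σt_A − Σt_B) − (Σ(ρt)_A − Σ(ρt)_B) / ρ_m.
Σt_A = 41.28 km; Σt_B = 22.8 km; Σ(ρt)_A = 119394; Σ(ρt)_B = 63612 (in km·kg/m³).
e = (41.28 − 22.8) − (119394 − 63612) / 3300 = 1.58 km.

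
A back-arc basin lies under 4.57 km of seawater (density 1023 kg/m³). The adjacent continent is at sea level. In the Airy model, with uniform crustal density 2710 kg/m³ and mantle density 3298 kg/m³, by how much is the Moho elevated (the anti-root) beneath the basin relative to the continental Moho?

13.1 km

Equating mass per unit area of the two columns: replacing crust with seawater at the top is compensated by replacing crust with mantle at the base: d (ρ_c − ρ_w) = a (ρ_m − ρ_c).
a = d (ρ_c − ρ_w)/(ρ_m − ρ_c) = 4.57 km × 1687/588 = 13.1 km.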